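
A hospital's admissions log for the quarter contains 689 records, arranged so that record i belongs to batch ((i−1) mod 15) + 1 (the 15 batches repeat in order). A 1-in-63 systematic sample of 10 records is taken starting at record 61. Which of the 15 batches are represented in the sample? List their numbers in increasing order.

1, 4, 7, 10, 13

Consecutive selections differ by k = 63, so their batch numbers differ by 63 mod 15 = 3.
gcd(63, 15) = 3, so the sample visits 15/3 = 5 distinct residues mod 15.
Start 61 is batch 1; the batches hit are 1, 4, 7, 10, 13.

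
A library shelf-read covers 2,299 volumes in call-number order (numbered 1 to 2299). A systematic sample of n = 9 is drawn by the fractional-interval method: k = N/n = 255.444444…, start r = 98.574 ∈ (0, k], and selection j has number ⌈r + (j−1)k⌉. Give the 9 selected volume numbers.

j=1: r + 0k = 98.574 → ⌈·⌉ = 99
j=2: r + 1k = 354.018444… → ⌈·⌉ = 355
j=3: r + 2k = 609.462888… → ⌈·⌉ = 610
j=4: r + 3k = 864.907333… → ⌈·⌉ = 865
j=5: r + 4k = 1120.351777… → ⌈·⌉ = 1121
j=6: r + 5k = 1375.796222… → ⌈·⌉ = 1376
j=7: r + 6k = 1631.240666… → ⌈·⌉ = 1632
j=8: r + 7k = 1886.685111… → ⌈·⌉ = 1887
j=9: r + 8k = 2142.129555… → ⌈·⌉ = 2143

99, 355, 610, 865, 1121, 1376, 1632, 1887, 2143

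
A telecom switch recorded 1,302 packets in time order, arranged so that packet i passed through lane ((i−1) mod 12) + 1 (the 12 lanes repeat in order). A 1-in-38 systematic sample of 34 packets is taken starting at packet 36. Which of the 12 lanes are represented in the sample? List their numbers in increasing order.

Consecutive selections differ by k = 38, so their lane numbers differ by 38 mod 12 = 2.
gcd(38, 12) = 2, so the sample visits 12/2 = 6 distinct residues mod 12.
Start 36 is lane 12; the lanes hit are 2, 4, 6, 8, 10, 12.

2, 4, 6, 8, 10, 12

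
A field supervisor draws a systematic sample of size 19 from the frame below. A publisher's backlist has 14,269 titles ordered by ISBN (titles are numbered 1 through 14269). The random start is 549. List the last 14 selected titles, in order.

4304, 5055, 5806, 6557, 7308, 8059, 8810, 9561, 10312, 11063, 11814, 12565, 13316, 14067

k = N/n = 14269/19 = 751
6th selection = 549 + 5×751 = 4304
7th: 4304 + 751 = 5055
8th: 5055 + 751 = 5806
9th: 5806 + 751 = 6557
10th: 6557 + 751 = 7308
11th: 7308 + 751 = 8059
12th: 8059 + 751 = 8810
13th: 8810 + 751 = 9561
14th: 9561 + 751 = 10312
15th: 10312 + 751 = 11063
16th: 11063 + 751 = 11814
17th: 11814 + 751 = 12565
18th: 12565 + 751 = 13316
19th: 13316 + 751 = 14067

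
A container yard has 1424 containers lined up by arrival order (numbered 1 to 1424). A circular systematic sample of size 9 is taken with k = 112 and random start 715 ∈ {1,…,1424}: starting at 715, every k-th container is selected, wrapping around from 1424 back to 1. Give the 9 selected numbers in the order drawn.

715, 827, 939, 1051, 1163, 1275, 1387, 75, 187

Selection 1: 715
Selection 2: 715 + 112 = 827
Selection 3: 827 + 112 = 939
Selection 4: 939 + 112 = 1051
Selection 5: 1051 + 112 = 1163
Selection 6: 1163 + 112 = 1275
Selection 7: 1275 + 112 = 1387
Selection 8: 1387 + 112 = 1499 → 1499 − 1424 = 75
Selection 9: 75 + 112 = 187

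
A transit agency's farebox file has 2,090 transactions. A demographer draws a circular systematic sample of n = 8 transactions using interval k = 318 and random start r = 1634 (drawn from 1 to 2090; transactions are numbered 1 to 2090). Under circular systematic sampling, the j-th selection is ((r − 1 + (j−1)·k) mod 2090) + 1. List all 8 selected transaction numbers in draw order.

1634, 1952, 180, 498, 816, 1134, 1452, 1770

Selection 1: 1634
Selection 2: 1634 + 318 = 1952
Selection 3: 1952 + 318 = 2270 → 2270 − 2090 = 180
Selection 4: 180 + 318 = 498
Selection 5: 498 + 318 = 816
Selection 6: 816 + 318 = 1134
Selection 7: 1134 + 318 = 1452
Selection 8: 1452 + 318 = 1770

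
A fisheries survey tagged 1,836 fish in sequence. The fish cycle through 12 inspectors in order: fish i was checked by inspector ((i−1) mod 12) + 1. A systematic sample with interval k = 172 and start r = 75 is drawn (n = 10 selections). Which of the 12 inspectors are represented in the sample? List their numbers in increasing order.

3, 7, 11

Consecutive selections differ by k = 172, so their inspector numbers differ by 172 mod 12 = 4.
gcd(172, 12) = 4, so the sample visits 12/4 = 3 distinct residues mod 12.
Start 75 is inspector 3; the inspectors hit are 3, 7, 11.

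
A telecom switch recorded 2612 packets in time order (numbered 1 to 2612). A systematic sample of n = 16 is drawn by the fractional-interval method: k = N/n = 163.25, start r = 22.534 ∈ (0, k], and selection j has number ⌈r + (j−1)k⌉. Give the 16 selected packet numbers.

j=1: r + 0k = 22.534 → ⌈·⌉ = 23
j=2: r + 1k = 185.784 → ⌈·⌉ = 186
j=3: r + 2k = 349.034 → ⌈·⌉ = 350
j=4: r + 3k = 512.284 → ⌈·⌉ = 513
j=5: r + 4k = 675.534 → ⌈·⌉ = 676
j=6: r + 5k = 838.784 → ⌈·⌉ = 839
j=7: r + 6k = 1002.034 → ⌈·⌉ = 1003
j=8: r + 7k = 1165.284 → ⌈·⌉ = 1166
j=9: r + 8k = 1328.534 → ⌈·⌉ = 1329
j=10: r + 9k = 1491.784 → ⌈·⌉ = 1492
j=11: r + 10k = 1655.034 → ⌈·⌉ = 1656
j=12: r + 11k = 1818.284 → ⌈·⌉ = 1819
j=13: r + 12k = 1981.534 → ⌈·⌉ = 1982
j=14: r + 13k = 2144.784 → ⌈·⌉ = 2145
j=15: r + 14k = 2308.034 → ⌈·⌉ = 2309
j=16: r + 15k = 2471.284 → ⌈·⌉ = 2472

23, 186, 350, 513, 676, 839, 1003, 1166, 1329, 1492, 1656, 1819, 1982, 2145, 2309, 2472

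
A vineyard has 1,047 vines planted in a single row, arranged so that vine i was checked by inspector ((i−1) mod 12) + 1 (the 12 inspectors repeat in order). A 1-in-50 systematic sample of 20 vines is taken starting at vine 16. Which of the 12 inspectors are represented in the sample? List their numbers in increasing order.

Consecutive selections differ by k = 50, so their inspector numbers differ by 50 mod 12 = 2.
gcd(50, 12) = 2, so the sample visits 12/2 = 6 distinct residues mod 12.
Start 16 is inspector 4; the inspectors hit are 2, 4, 6, 8, 10, 12.

2, 4, 6, 8, 10, 12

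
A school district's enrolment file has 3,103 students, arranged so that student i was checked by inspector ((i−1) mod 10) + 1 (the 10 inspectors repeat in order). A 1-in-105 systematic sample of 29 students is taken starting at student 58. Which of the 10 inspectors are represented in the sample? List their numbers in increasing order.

Consecutive selections differ by k = 105, so their inspector numbers differ by 105 mod 10 = 5.
gcd(105, 10) = 5, so the sample visits 10/5 = 2 distinct residues mod 10.
Start 58 is inspector 8; the inspectors hit are 3, 8.

3, 8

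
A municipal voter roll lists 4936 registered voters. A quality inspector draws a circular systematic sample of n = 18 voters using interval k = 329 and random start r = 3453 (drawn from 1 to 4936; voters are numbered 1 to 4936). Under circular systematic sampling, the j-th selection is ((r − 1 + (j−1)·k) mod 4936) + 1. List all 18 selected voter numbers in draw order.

3453, 3782, 4111, 4440, 4769, 162, 491, 820, 1149, 1478, 1807, 2136, 2465, 2794, 3123, 3452, 3781, 4110

Selection 1: 3453
Selection 2: 3453 + 329 = 3782
Selection 3: 3782 + 329 = 4111
Selection 4: 4111 + 329 = 4440
Selection 5: 4440 + 329 = 4769
Selection 6: 4769 + 329 = 5098 → 5098 − 4936 = 162
Selection 7: 162 + 329 = 491
Selection 8: 491 + 329 = 820
Selection 9: 820 + 329 = 1149
Selection 10: 1149 + 329 = 1478
Selection 11: 1478 + 329 = 1807
Selection 12: 1807 + 329 = 2136
Selection 13: 2136 + 329 = 2465
Selection 14: 2465 + 329 = 2794
Selection 15: 2794 + 329 = 3123
Selection 16: 3123 + 329 = 3452
Selection 17: 3452 + 329 = 3781
Selection 18: 3781 + 329 = 4110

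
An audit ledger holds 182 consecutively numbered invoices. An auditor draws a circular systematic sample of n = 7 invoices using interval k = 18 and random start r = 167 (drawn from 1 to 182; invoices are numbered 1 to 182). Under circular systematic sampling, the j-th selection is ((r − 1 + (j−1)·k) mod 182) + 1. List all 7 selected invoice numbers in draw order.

Selection 1: 167
Selection 2: 167 + 18 = 185 → 185 − 182 = 3
Selection 3: 3 + 18 = 21
Selection 4: 21 + 18 = 39
Selection 5: 39 + 18 = 57
Selection 6: 57 + 18 = 75
Selection 7: 75 + 18 = 93

167, 3, 21, 39, 57, 75, 93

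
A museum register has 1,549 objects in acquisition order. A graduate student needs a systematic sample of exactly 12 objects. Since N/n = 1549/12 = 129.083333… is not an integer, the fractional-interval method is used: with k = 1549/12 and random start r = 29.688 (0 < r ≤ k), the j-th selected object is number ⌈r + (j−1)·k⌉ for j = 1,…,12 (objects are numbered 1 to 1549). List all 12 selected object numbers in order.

30, 159, 288, 417, 547, 676, 805, 934, 1063, 1192, 1321, 1450

j=1: r + 0k = 29.688 → ⌈·⌉ = 30
j=2: r + 1k = 158.771333… → ⌈·⌉ = 159
j=3: r + 2k = 287.854666… → ⌈·⌉ = 288
j=4: r + 3k = 416.938 → ⌈·⌉ = 417
j=5: r + 4k = 546.021333… → ⌈·⌉ = 547
j=6: r + 5k = 675.104666… → ⌈·⌉ = 676
j=7: r + 6k = 804.188 → ⌈·⌉ = 805
j=8: r + 7k = 933.271333… → ⌈·⌉ = 934
j=9: r + 8k = 1062.354666… → ⌈·⌉ = 1063
j=10: r + 9k = 1191.438 → ⌈·⌉ = 1192
j=11: r + 10k = 1320.521333… → ⌈·⌉ = 1321
j=12: r + 11k = 1449.604666… → ⌈·⌉ = 1450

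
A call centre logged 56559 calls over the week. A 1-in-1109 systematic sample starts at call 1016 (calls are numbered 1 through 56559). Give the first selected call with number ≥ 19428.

k = 1109
Steps past start: ⌈(19428 − 1016)/1109⌉ = ⌈18412/1109⌉ = 17
Selected call: 1016 + 17×1109 = 19869

19869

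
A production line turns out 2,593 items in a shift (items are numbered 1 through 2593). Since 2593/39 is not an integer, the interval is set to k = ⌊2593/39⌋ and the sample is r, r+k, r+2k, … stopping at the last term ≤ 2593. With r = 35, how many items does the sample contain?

k = ⌊2593/39⌋ = 66
Achieved size = ⌊(2593 − 35)/66⌋ + 1 = ⌊2558/66⌋ + 1 = 38 + 1 = 39
(last selection: 35 + 38×66 = 2543 ≤ 2593; next would be 2609 > 2593)

39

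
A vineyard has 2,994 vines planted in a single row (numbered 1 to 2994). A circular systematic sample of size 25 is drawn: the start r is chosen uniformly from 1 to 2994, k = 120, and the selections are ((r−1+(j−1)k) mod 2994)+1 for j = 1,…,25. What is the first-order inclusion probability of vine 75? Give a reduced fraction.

For each position j, as r ranges over 1…2994 the j-th selection hits every vine exactly once, so vine 75 is selected for exactly 25 of the 2994 starts.
Inclusion probability = 25/2994.

25/2994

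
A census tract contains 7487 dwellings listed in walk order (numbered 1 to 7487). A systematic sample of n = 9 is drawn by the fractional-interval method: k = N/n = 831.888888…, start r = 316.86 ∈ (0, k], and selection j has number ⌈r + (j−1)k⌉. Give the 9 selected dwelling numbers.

j=1: r + 0k = 316.86 → ⌈·⌉ = 317
j=2: r + 1k = 1148.748888… → ⌈·⌉ = 1149
j=3: r + 2k = 1980.637777… → ⌈·⌉ = 1981
j=4: r + 3k = 2812.526666… → ⌈·⌉ = 2813
j=5: r + 4k = 3644.415555… → ⌈·⌉ = 3645
j=6: r + 5k = 4476.304444… → ⌈·⌉ = 4477
j=7: r + 6k = 5308.193333… → ⌈·⌉ = 5309
j=8: r + 7k = 6140.082222… → ⌈·⌉ = 6141
j=9: r + 8k = 6971.971111… → ⌈·⌉ = 6972

317, 1149, 1981, 2813, 3645, 4477, 5309, 6141, 6972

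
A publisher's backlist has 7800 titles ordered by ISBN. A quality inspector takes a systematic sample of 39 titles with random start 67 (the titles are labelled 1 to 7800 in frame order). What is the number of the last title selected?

7667

k = 7800/39 = 200
39th selection = r + (39−1)·k = 67 + 38×200 = 67 + 7600 = 7667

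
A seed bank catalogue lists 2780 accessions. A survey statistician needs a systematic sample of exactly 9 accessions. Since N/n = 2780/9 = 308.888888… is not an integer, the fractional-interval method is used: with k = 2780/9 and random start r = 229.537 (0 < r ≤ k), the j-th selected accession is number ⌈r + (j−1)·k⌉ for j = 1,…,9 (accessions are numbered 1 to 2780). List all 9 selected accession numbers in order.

230, 539, 848, 1157, 1466, 1774, 2083, 2392, 2701

j=1: r + 0k = 229.537 → ⌈·⌉ = 230
j=2: r + 1k = 538.425888… → ⌈·⌉ = 539
j=3: r + 2k = 847.314777… → ⌈·⌉ = 848
j=4: r + 3k = 1156.203666… → ⌈·⌉ = 1157
j=5: r + 4k = 1465.092555… → ⌈·⌉ = 1466
j=6: r + 5k = 1773.981444… → ⌈·⌉ = 1774
j=7: r + 6k = 2082.870333… → ⌈·⌉ = 2083
j=8: r + 7k = 2391.759222… → ⌈·⌉ = 2392
j=9: r + 8k = 2700.648111… → ⌈·⌉ = 2701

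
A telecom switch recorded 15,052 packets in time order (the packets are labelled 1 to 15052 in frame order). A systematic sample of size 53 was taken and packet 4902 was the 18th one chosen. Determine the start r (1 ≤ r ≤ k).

74

k = 15052/53 = 284
r = 4902 − (18−1)×284 = 4902 − 4828 = 74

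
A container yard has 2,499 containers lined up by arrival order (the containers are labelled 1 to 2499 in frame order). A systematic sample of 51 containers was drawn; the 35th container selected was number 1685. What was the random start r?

19

k = 2499/51 = 49
r = 1685 − (35−1)×49 = 1685 − 1666 = 19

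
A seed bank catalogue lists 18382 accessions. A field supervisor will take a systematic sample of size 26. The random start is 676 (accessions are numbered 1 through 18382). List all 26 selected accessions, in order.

k = N/n = 18382/26 = 707
accession 1: 676
accession 2: 676 + 707 = 1383
accession 3: 1383 + 707 = 2090
accession 4: 2090 + 707 = 2797
accession 5: 2797 + 707 = 3504
accession 6: 3504 + 707 = 4211
accession 7: 4211 + 707 = 4918
accession 8: 4918 + 707 = 5625
accession 9: 5625 + 707 = 6332
accession 10: 6332 + 707 = 7039
accession 11: 7039 + 707 = 7746
accession 12: 7746 + 707 = 8453
accession 13: 8453 + 707 = 9160
accession 14: 9160 + 707 = 9867
accession 15: 9867 + 707 = 10574
accession 16: 10574 + 707 = 11281
accession 17: 11281 + 707 = 11988
accession 18: 11988 + 707 = 12695
accession 19: 12695 + 707 = 13402
accession 20: 13402 + 707 = 14109
accession 21: 14109 + 707 = 14816
accession 22: 14816 + 707 = 15523
accession 23: 15523 + 707 = 16230
accession 24: 16230 + 707 = 16937
accession 25: 16937 + 707 = 17644
accession 26: 17644 + 707 = 18351

676, 1383, 2090, 2797, 3504, 4211, 4918, 5625, 6332, 7039, 7746, 8453, 9160, 9867, 10574, 11281, 11988, 12695, 13402, 14109, 14816, 15523, 16230, 16937, 17644, 18351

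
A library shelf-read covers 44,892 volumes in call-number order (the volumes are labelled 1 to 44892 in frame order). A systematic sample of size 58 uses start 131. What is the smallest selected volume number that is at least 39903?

40379

k = 44892/58 = 774
Steps past start: ⌈(39903 − 131)/774⌉ = ⌈39772/774⌉ = 52
Selected volume: 131 + 52×774 = 40379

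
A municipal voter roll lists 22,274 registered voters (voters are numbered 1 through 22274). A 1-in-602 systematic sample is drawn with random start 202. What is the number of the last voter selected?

21874

k = 602
37th selection = r + (37−1)·k = 202 + 36×602 = 202 + 21672 = 21874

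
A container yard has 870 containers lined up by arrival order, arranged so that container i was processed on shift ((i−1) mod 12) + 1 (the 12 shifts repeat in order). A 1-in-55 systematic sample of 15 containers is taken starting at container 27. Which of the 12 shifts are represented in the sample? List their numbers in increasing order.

Consecutive selections differ by k = 55, so their shift numbers differ by 55 mod 12 = 7.
gcd(55, 12) = 1, so the sample visits 12/1 = 12 distinct residues mod 12.
Start 27 is shift 3; the shifts hit are 1, 2, 3, 4, 5, 6, 7, 8, 9, 10, 11, 12.

1, 2, 3, 4, 5, 6, 7, 8, 9, 10, 11, 12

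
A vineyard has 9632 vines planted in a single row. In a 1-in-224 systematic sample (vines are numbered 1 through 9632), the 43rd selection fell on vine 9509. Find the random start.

101

k = 224
r = 9509 − (43−1)×224 = 9509 − 9408 = 101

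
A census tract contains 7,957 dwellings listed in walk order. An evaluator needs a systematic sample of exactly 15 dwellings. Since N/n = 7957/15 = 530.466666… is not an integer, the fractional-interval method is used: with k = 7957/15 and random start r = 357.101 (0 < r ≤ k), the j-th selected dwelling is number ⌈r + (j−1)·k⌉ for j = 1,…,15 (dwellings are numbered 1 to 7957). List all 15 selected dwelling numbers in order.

j=1: r + 0k = 357.101 → ⌈·⌉ = 358
j=2: r + 1k = 887.567666… → ⌈·⌉ = 888
j=3: r + 2k = 1418.034333… → ⌈·⌉ = 1419
j=4: r + 3k = 1948.501 → ⌈·⌉ = 1949
j=5: r + 4k = 2478.967666… → ⌈·⌉ = 2479
j=6: r + 5k = 3009.434333… → ⌈·⌉ = 3010
j=7: r + 6k = 3539.901 → ⌈·⌉ = 3540
j=8: r + 7k = 4070.367666… → ⌈·⌉ = 4071
j=9: r + 8k = 4600.834333… → ⌈·⌉ = 4601
j=10: r + 9k = 5131.301 → ⌈·⌉ = 5132
j=11: r + 10k = 5661.767666… → ⌈·⌉ = 5662
j=12: r + 11k = 6192.234333… → ⌈·⌉ = 6193
j=13: r + 12k = 6722.701 → ⌈·⌉ = 6723
j=14: r + 13k = 7253.167666… → ⌈·⌉ = 7254
j=15: r + 14k = 7783.634333… → ⌈·⌉ = 7784

358, 888, 1419, 1949, 2479, 3010, 3540, 4071, 4601, 5132, 5662, 6193, 6723, 7254, 7784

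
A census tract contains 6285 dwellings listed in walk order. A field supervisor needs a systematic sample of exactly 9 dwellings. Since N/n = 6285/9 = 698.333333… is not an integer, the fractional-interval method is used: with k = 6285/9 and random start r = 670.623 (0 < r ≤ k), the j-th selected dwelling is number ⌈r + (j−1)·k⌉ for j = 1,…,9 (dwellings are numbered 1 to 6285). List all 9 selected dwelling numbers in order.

671, 1369, 2068, 2766, 3464, 4163, 4861, 5559, 6258

j=1: r + 0k = 670.623 → ⌈·⌉ = 671
j=2: r + 1k = 1368.956333… → ⌈·⌉ = 1369
j=3: r + 2k = 2067.289666… → ⌈·⌉ = 2068
j=4: r + 3k = 2765.623 → ⌈·⌉ = 2766
j=5: r + 4k = 3463.956333… → ⌈·⌉ = 3464
j=6: r + 5k = 4162.289666… → ⌈·⌉ = 4163
j=7: r + 6k = 4860.623 → ⌈·⌉ = 4861
j=8: r + 7k = 5558.956333… → ⌈·⌉ = 5559
j=9: r + 8k = 6257.289666… → ⌈·⌉ = 6258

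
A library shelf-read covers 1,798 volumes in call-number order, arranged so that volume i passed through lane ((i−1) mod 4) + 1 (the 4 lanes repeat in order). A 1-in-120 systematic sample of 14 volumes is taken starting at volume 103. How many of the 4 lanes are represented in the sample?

Consecutive selections differ by k = 120, so their lane numbers differ by 120 mod 4 = 0.
gcd(120, 4) = 4, so the sample visits 4/4 = 1 distinct residues mod 4.
Start 103 is lane 3; the lanes hit are 3.

1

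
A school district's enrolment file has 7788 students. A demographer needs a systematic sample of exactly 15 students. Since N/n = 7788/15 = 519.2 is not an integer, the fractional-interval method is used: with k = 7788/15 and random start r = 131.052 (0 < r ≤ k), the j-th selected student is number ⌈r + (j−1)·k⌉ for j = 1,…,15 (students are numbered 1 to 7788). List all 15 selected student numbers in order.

j=1: r + 0k = 131.052 → ⌈·⌉ = 132
j=2: r + 1k = 650.252 → ⌈·⌉ = 651
j=3: r + 2k = 1169.452 → ⌈·⌉ = 1170
j=4: r + 3k = 1688.652 → ⌈·⌉ = 1689
j=5: r + 4k = 2207.852 → ⌈·⌉ = 2208
j=6: r + 5k = 2727.052 → ⌈·⌉ = 2728
j=7: r + 6k = 3246.252 → ⌈·⌉ = 3247
j=8: r + 7k = 3765.452 → ⌈·⌉ = 3766
j=9: r + 8k = 4284.652 → ⌈·⌉ = 4285
j=10: r + 9k = 4803.852 → ⌈·⌉ = 4804
j=11: r + 10k = 5323.052 → ⌈·⌉ = 5324
j=12: r + 11k = 5842.252 → ⌈·⌉ = 5843
j=13: r + 12k = 6361.452 → ⌈·⌉ = 6362
j=14: r + 13k = 6880.652 → ⌈·⌉ = 6881
j=15: r + 14k = 7399.852 → ⌈·⌉ = 7400

132, 651, 1170, 1689, 2208, 2728, 3247, 3766, 4285, 4804, 5324, 5843, 6362, 6881, 7400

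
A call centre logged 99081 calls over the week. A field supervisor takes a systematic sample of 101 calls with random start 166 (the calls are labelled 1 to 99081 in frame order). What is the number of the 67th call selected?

64912

k = 99081/101 = 981
67th selection = r + (67−1)·k = 166 + 66×981 = 166 + 64746 = 64912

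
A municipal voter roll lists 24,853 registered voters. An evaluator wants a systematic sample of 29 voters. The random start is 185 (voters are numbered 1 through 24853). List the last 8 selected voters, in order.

k = N/n = 24853/29 = 857
22nd selection = 185 + 21×857 = 18182
23rd: 18182 + 857 = 19039
24th: 19039 + 857 = 19896
25th: 19896 + 857 = 20753
26th: 20753 + 857 = 21610
27th: 21610 + 857 = 22467
28th: 22467 + 857 = 23324
29th: 23324 + 857 = 24181

18182, 19039, 19896, 20753, 21610, 22467, 23324, 24181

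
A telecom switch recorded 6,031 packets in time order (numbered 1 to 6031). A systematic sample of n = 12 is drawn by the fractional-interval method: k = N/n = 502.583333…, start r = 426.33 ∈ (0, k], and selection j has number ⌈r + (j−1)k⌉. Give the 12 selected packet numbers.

427, 929, 1432, 1935, 2437, 2940, 3442, 3945, 4447, 4950, 5453, 5955

j=1: r + 0k = 426.33 → ⌈·⌉ = 427
j=2: r + 1k = 928.913333… → ⌈·⌉ = 929
j=3: r + 2k = 1431.496666… → ⌈·⌉ = 1432
j=4: r + 3k = 1934.08 → ⌈·⌉ = 1935
j=5: r + 4k = 2436.663333… → ⌈·⌉ = 2437
j=6: r + 5k = 2939.246666… → ⌈·⌉ = 2940
j=7: r + 6k = 3441.83 → ⌈·⌉ = 3442
j=8: r + 7k = 3944.413333… → ⌈·⌉ = 3945
j=9: r + 8k = 4446.996666… → ⌈·⌉ = 4447
j=10: r + 9k = 4949.58 → ⌈·⌉ = 4950
j=11: r + 10k = 5452.163333… → ⌈·⌉ = 5453
j=12: r + 11k = 5954.746666… → ⌈·⌉ = 5955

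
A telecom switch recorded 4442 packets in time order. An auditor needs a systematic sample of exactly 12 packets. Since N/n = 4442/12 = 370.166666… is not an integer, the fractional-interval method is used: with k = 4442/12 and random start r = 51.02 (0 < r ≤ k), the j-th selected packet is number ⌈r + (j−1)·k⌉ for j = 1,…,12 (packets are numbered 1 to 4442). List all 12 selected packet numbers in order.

j=1: r + 0k = 51.02 → ⌈·⌉ = 52
j=2: r + 1k = 421.186666… → ⌈·⌉ = 422
j=3: r + 2k = 791.353333… → ⌈·⌉ = 792
j=4: r + 3k = 1161.52 → ⌈·⌉ = 1162
j=5: r + 4k = 1531.686666… → ⌈·⌉ = 1532
j=6: r + 5k = 1901.853333… → ⌈·⌉ = 1902
j=7: r + 6k = 2272.02 → ⌈·⌉ = 2273
j=8: r + 7k = 2642.186666… → ⌈·⌉ = 2643
j=9: r + 8k = 3012.353333… → ⌈·⌉ = 3013
j=10: r + 9k = 3382.52 → ⌈·⌉ = 3383
j=11: r + 10k = 3752.686666… → ⌈·⌉ = 3753
j=12: r + 11k = 4122.853333… → ⌈·⌉ = 4123

52, 422, 792, 1162, 1532, 1902, 2273, 2643, 3013, 3383, 3753, 4123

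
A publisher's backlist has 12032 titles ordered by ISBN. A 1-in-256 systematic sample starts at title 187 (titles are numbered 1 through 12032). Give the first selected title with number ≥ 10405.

k = 256
Steps past start: ⌈(10405 − 187)/256⌉ = ⌈10218/256⌉ = 40
Selected title: 187 + 40×256 = 10427

10427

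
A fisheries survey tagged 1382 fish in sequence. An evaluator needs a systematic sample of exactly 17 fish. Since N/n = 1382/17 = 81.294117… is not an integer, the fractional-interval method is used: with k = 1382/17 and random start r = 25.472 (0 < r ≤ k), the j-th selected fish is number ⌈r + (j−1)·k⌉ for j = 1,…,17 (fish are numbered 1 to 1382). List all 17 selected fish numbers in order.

j=1: r + 0k = 25.472 → ⌈·⌉ = 26
j=2: r + 1k = 106.766117… → ⌈·⌉ = 107
j=3: r + 2k = 188.060235… → ⌈·⌉ = 189
j=4: r + 3k = 269.354352… → ⌈·⌉ = 270
j=5: r + 4k = 350.648470… → ⌈·⌉ = 351
j=6: r + 5k = 431.942588… → ⌈·⌉ = 432
j=7: r + 6k = 513.236705… → ⌈·⌉ = 514
j=8: r + 7k = 594.530823… → ⌈·⌉ = 595
j=9: r + 8k = 675.824941… → ⌈·⌉ = 676
j=10: r + 9k = 757.119058… → ⌈·⌉ = 758
j=11: r + 10k = 838.413176… → ⌈·⌉ = 839
j=12: r + 11k = 919.707294… → ⌈·⌉ = 920
j=13: r + 12k = 1001.001411… → ⌈·⌉ = 1002
j=14: r + 13k = 1082.295529… → ⌈·⌉ = 1083
j=15: r + 14k = 1163.589647… → ⌈·⌉ = 1164
j=16: r + 15k = 1244.883764… → ⌈·⌉ = 1245
j=17: r + 16k = 1326.177882… → ⌈·⌉ = 1327

26, 107, 189, 270, 351, 432, 514, 595, 676, 758, 839, 920, 1002, 1083, 1164, 1245, 1327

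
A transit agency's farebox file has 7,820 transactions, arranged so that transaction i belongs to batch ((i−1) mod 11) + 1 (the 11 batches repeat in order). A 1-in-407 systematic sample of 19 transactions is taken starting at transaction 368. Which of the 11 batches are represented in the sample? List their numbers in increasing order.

5

Consecutive selections differ by k = 407, so their batch numbers differ by 407 mod 11 = 0.
gcd(407, 11) = 11, so the sample visits 11/11 = 1 distinct residues mod 11.
Start 368 is batch 5; the batches hit are 5.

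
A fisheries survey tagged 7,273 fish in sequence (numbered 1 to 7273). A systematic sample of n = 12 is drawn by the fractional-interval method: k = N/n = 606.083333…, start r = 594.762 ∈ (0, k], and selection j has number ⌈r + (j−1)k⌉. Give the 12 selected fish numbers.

j=1: r + 0k = 594.762 → ⌈·⌉ = 595
j=2: r + 1k = 1200.845333… → ⌈·⌉ = 1201
j=3: r + 2k = 1806.928666… → ⌈·⌉ = 1807
j=4: r + 3k = 2413.012 → ⌈·⌉ = 2414
j=5: r + 4k = 3019.095333… → ⌈·⌉ = 3020
j=6: r + 5k = 3625.178666… → ⌈·⌉ = 3626
j=7: r + 6k = 4231.262 → ⌈·⌉ = 4232
j=8: r + 7k = 4837.345333… → ⌈·⌉ = 4838
j=9: r + 8k = 5443.428666… → ⌈·⌉ = 5444
j=10: r + 9k = 6049.512 → ⌈·⌉ = 6050
j=11: r + 10k = 6655.595333… → ⌈·⌉ = 6656
j=12: r + 11k = 7261.678666… → ⌈·⌉ = 7262

595, 1201, 1807, 2414, 3020, 3626, 4232, 4838, 5444, 6050, 6656, 7262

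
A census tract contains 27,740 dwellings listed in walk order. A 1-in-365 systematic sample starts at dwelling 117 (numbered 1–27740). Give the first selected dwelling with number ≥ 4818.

4862

k = 365
Steps past start: ⌈(4818 − 117)/365⌉ = ⌈4701/365⌉ = 13
Selected dwelling: 117 + 13×365 = 4862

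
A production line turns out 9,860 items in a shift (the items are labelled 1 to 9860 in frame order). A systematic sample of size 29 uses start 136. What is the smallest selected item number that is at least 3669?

k = 9860/29 = 340
Steps past start: ⌈(3669 − 136)/340⌉ = ⌈3533/340⌉ = 11
Selected item: 136 + 11×340 = 3876

3876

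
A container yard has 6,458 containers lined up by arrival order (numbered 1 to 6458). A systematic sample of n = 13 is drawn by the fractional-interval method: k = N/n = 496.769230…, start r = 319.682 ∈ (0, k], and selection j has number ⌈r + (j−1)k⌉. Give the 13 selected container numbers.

j=1: r + 0k = 319.682 → ⌈·⌉ = 320
j=2: r + 1k = 816.451230… → ⌈·⌉ = 817
j=3: r + 2k = 1313.220461… → ⌈·⌉ = 1314
j=4: r + 3k = 1809.989692… → ⌈·⌉ = 1810
j=5: r + 4k = 2306.758923… → ⌈·⌉ = 2307
j=6: r + 5k = 2803.528153… → ⌈·⌉ = 2804
j=7: r + 6k = 3300.297384… → ⌈·⌉ = 3301
j=8: r + 7k = 3797.066615… → ⌈·⌉ = 3798
j=9: r + 8k = 4293.835846… → ⌈·⌉ = 4294
j=10: r + 9k = 4790.605076… → ⌈·⌉ = 4791
j=11: r + 10k = 5287.374307… → ⌈·⌉ = 5288
j=12: r + 11k = 5784.143538… → ⌈·⌉ = 5785
j=13: r + 12k = 6280.912769… → ⌈·⌉ = 6281

320, 817, 1314, 1810, 2307, 2804, 3301, 3798, 4294, 4791, 5288, 5785, 6281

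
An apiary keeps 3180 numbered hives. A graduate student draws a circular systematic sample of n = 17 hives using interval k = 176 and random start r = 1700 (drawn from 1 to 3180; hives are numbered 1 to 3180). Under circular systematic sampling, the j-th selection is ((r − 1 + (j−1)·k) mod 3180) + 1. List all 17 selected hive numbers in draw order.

Selection 1: 1700
Selection 2: 1700 + 176 = 1876
Selection 3: 1876 + 176 = 2052
Selection 4: 2052 + 176 = 2228
Selection 5: 2228 + 176 = 2404
Selection 6: 2404 + 176 = 2580
Selection 7: 2580 + 176 = 2756
Selection 8: 2756 + 176 = 2932
Selection 9: 2932 + 176 = 3108
Selection 10: 3108 + 176 = 3284 → 3284 − 3180 = 104
Selection 11: 104 + 176 = 280
Selection 12: 280 + 176 = 456
Selection 13: 456 + 176 = 632
Selection 14: 632 + 176 = 808
Selection 15: 808 + 176 = 984
Selection 16: 984 + 176 = 1160
Selection 17: 1160 + 176 = 1336

1700, 1876, 2052, 2228, 2404, 2580, 2756, 2932, 3108, 104, 280, 456, 632, 808, 984, 1160, 1336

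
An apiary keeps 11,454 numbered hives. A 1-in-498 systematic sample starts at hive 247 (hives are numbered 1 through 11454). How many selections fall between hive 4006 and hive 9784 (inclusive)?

12

k = 498
First selection ≥ 4006: 247 + ⌈(4006−247)/498⌉·498 = 247 + 8×498 = 4231
Last selection ≤ 9784: 247 + ⌊(9784−247)/498⌋·498 = 247 + 19×498 = 9709
Count = 19 − 8 + 1 = 12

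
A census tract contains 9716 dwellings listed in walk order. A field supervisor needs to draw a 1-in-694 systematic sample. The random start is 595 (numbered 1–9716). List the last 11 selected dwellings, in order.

2677, 3371, 4065, 4759, 5453, 6147, 6841, 7535, 8229, 8923, 9617

4th selection = 595 + 3×694 = 2677
5th: 2677 + 694 = 3371
6th: 3371 + 694 = 4065
7th: 4065 + 694 = 4759
8th: 4759 + 694 = 5453
9th: 5453 + 694 = 6147
10th: 6147 + 694 = 6841
11th: 6841 + 694 = 7535
12th: 7535 + 694 = 8229
13th: 8229 + 694 = 8923
14th: 8923 + 694 = 9617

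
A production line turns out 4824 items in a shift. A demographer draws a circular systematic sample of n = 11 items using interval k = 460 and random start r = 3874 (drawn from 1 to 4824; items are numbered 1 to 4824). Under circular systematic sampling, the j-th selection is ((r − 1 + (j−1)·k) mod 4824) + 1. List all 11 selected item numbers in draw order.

3874, 4334, 4794, 430, 890, 1350, 1810, 2270, 2730, 3190, 3650

Selection 1: 3874
Selection 2: 3874 + 460 = 4334
Selection 3: 4334 + 460 = 4794
Selection 4: 4794 + 460 = 5254 → 5254 − 4824 = 430
Selection 5: 430 + 460 = 890
Selection 6: 890 + 460 = 1350
Selection 7: 1350 + 460 = 1810
Selection 8: 1810 + 460 = 2270
Selection 9: 2270 + 460 = 2730
Selection 10: 2730 + 460 = 3190
Selection 11: 3190 + 460 = 3650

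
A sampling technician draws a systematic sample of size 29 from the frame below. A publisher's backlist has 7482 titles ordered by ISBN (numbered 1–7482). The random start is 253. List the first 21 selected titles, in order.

k = N/n = 7482/29 = 258
title 1: 253
title 2: 253 + 258 = 511
title 3: 511 + 258 = 769
title 4: 769 + 258 = 1027
title 5: 1027 + 258 = 1285
title 6: 1285 + 258 = 1543
title 7: 1543 + 258 = 1801
title 8: 1801 + 258 = 2059
title 9: 2059 + 258 = 2317
title 10: 2317 + 258 = 2575
title 11: 2575 + 258 = 2833
title 12: 2833 + 258 = 3091
title 13: 3091 + 258 = 3349
title 14: 3349 + 258 = 3607
title 15: 3607 + 258 = 3865
title 16: 3865 + 258 = 4123
title 17: 4123 + 258 = 4381
title 18: 4381 + 258 = 4639
title 19: 4639 + 258 = 4897
title 20: 4897 + 258 = 5155
title 21: 5155 + 258 = 5413

253, 511, 769, 1027, 1285, 1543, 1801, 2059, 2317, 2575, 2833, 3091, 3349, 3607, 3865, 4123, 4381, 4639, 4897, 5155, 5413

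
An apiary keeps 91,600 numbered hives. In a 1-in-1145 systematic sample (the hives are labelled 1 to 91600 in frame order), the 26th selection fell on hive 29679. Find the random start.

1054

k = 1145
r = 29679 − (26−1)×1145 = 29679 − 28625 = 1054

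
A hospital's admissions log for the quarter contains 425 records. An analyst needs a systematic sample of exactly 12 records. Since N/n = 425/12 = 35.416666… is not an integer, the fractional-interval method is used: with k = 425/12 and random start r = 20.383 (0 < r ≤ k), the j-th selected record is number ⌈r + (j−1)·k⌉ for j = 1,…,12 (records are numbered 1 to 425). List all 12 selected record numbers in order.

21, 56, 92, 127, 163, 198, 233, 269, 304, 340, 375, 410

j=1: r + 0k = 20.383 → ⌈·⌉ = 21
j=2: r + 1k = 55.799666… → ⌈·⌉ = 56
j=3: r + 2k = 91.216333… → ⌈·⌉ = 92
j=4: r + 3k = 126.633 → ⌈·⌉ = 127
j=5: r + 4k = 162.049666… → ⌈·⌉ = 163
j=6: r + 5k = 197.466333… → ⌈·⌉ = 198
j=7: r + 6k = 232.883 → ⌈·⌉ = 233
j=8: r + 7k = 268.299666… → ⌈·⌉ = 269
j=9: r + 8k = 303.716333… → ⌈·⌉ = 304
j=10: r + 9k = 339.133 → ⌈·⌉ = 340
j=11: r + 10k = 374.549666… → ⌈·⌉ = 375
j=12: r + 11k = 409.966333… → ⌈·⌉ = 410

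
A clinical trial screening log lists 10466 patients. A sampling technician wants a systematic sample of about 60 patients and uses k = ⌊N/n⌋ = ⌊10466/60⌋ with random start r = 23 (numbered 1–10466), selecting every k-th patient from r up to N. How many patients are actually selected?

61

k = ⌊10466/60⌋ = 174
Achieved size = ⌊(10466 − 23)/174⌋ + 1 = ⌊10443/174⌋ + 1 = 60 + 1 = 61
(last selection: 23 + 60×174 = 10463 ≤ 10466; next would be 10637 > 10466)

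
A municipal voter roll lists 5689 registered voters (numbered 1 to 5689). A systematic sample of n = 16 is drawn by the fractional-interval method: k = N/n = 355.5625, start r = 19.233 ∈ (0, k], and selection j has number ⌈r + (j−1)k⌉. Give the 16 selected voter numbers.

20, 375, 731, 1086, 1442, 1798, 2153, 2509, 2864, 3220, 3575, 3931, 4286, 4642, 4998, 5353

j=1: r + 0k = 19.233 → ⌈·⌉ = 20
j=2: r + 1k = 374.7955 → ⌈·⌉ = 375
j=3: r + 2k = 730.358 → ⌈·⌉ = 731
j=4: r + 3k = 1085.9205 → ⌈·⌉ = 1086
j=5: r + 4k = 1441.483 → ⌈·⌉ = 1442
j=6: r + 5k = 1797.0455 → ⌈·⌉ = 1798
j=7: r + 6k = 2152.608 → ⌈·⌉ = 2153
j=8: r + 7k = 2508.1705 → ⌈·⌉ = 2509
j=9: r + 8k = 2863.733 → ⌈·⌉ = 2864
j=10: r + 9k = 3219.2955 → ⌈·⌉ = 3220
j=11: r + 10k = 3574.858 → ⌈·⌉ = 3575
j=12: r + 11k = 3930.4205 → ⌈·⌉ = 3931
j=13: r + 12k = 4285.983 → ⌈·⌉ = 4286
j=14: r + 13k = 4641.5455 → ⌈·⌉ = 4642
j=15: r + 14k = 4997.108 → ⌈·⌉ = 4998
j=16: r + 15k = 5352.6705 → ⌈·⌉ = 5353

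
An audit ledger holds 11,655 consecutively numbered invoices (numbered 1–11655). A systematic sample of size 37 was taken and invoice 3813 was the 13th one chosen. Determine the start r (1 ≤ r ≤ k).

33

k = 11655/37 = 315
r = 3813 − (13−1)×315 = 3813 − 3780 = 33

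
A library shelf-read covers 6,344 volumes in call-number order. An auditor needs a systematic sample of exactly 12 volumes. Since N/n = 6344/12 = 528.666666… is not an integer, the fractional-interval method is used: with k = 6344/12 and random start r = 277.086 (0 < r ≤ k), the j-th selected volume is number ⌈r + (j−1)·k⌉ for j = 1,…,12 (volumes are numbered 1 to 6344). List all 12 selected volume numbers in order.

j=1: r + 0k = 277.086 → ⌈·⌉ = 278
j=2: r + 1k = 805.752666… → ⌈·⌉ = 806
j=3: r + 2k = 1334.419333… → ⌈·⌉ = 1335
j=4: r + 3k = 1863.086 → ⌈·⌉ = 1864
j=5: r + 4k = 2391.752666… → ⌈·⌉ = 2392
j=6: r + 5k = 2920.419333… → ⌈·⌉ = 2921
j=7: r + 6k = 3449.086 → ⌈·⌉ = 3450
j=8: r + 7k = 3977.752666… → ⌈·⌉ = 3978
j=9: r + 8k = 4506.419333… → ⌈·⌉ = 4507
j=10: r + 9k = 5035.086 → ⌈·⌉ = 5036
j=11: r + 10k = 5563.752666… → ⌈·⌉ = 5564
j=12: r + 11k = 6092.419333… → ⌈·⌉ = 6093

278, 806, 1335, 1864, 2392, 2921, 3450, 3978, 4507, 5036, 5564, 6093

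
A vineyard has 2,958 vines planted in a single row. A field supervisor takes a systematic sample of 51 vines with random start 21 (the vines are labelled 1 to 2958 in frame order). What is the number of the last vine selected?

k = 2958/51 = 58
51st selection = r + (51−1)·k = 21 + 50×58 = 21 + 2900 = 2921

2921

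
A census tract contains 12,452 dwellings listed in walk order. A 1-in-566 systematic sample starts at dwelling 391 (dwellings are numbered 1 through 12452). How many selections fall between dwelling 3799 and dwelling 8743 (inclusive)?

k = 566
First selection ≥ 3799: 391 + ⌈(3799−391)/566⌉·566 = 391 + 7×566 = 4353
Last selection ≤ 8743: 391 + ⌊(8743−391)/566⌋·566 = 391 + 14×566 = 8315
Count = 14 − 7 + 1 = 8

8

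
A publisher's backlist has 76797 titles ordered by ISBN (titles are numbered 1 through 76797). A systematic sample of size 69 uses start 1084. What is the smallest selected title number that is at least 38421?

38926

k = 76797/69 = 1113
Steps past start: ⌈(38421 − 1084)/1113⌉ = ⌈37337/1113⌉ = 34
Selected title: 1084 + 34×1113 = 38926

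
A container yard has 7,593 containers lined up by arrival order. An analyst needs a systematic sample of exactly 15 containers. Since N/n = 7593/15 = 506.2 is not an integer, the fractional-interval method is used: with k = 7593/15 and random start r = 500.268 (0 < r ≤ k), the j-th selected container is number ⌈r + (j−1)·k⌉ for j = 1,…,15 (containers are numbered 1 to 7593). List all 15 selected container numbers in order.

501, 1007, 1513, 2019, 2526, 3032, 3538, 4044, 4550, 5057, 5563, 6069, 6575, 7081, 7588

j=1: r + 0k = 500.268 → ⌈·⌉ = 501
j=2: r + 1k = 1006.468 → ⌈·⌉ = 1007
j=3: r + 2k = 1512.668 → ⌈·⌉ = 1513
j=4: r + 3k = 2018.868 → ⌈·⌉ = 2019
j=5: r + 4k = 2525.068 → ⌈·⌉ = 2526
j=6: r + 5k = 3031.268 → ⌈·⌉ = 3032
j=7: r + 6k = 3537.468 → ⌈·⌉ = 3538
j=8: r + 7k = 4043.668 → ⌈·⌉ = 4044
j=9: r + 8k = 4549.868 → ⌈·⌉ = 4550
j=10: r + 9k = 5056.068 → ⌈·⌉ = 5057
j=11: r + 10k = 5562.268 → ⌈·⌉ = 5563
j=12: r + 11k = 6068.468 → ⌈·⌉ = 6069
j=13: r + 12k = 6574.668 → ⌈·⌉ = 6575
j=14: r + 13k = 7080.868 → ⌈·⌉ = 7081
j=15: r + 14k = 7587.068 → ⌈·⌉ = 7588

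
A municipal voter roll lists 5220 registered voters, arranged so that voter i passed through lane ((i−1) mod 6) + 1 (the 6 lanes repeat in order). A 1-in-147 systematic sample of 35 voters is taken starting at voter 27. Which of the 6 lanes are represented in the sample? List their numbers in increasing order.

Consecutive selections differ by k = 147, so their lane numbers differ by 147 mod 6 = 3.
gcd(147, 6) = 3, so the sample visits 6/3 = 2 distinct residues mod 6.
Start 27 is lane 3; the lanes hit are 3, 6.

3, 6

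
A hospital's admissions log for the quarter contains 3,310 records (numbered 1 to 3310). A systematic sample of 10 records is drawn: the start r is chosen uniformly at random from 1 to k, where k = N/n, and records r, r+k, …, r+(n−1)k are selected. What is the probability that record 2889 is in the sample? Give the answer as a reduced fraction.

k = 3310/10 = 331.
Record 2889 is selected iff r ≡ 2889 (mod 331); exactly one such r in {1,…,331}.
Inclusion probability = 1/331.

1/331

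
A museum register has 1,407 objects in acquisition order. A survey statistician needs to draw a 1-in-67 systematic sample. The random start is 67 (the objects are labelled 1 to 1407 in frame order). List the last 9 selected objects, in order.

871, 938, 1005, 1072, 1139, 1206, 1273, 1340, 1407

13th selection = 67 + 12×67 = 871
14th: 871 + 67 = 938
15th: 938 + 67 = 1005
16th: 1005 + 67 = 1072
17th: 1072 + 67 = 1139
18th: 1139 + 67 = 1206
19th: 1206 + 67 = 1273
20th: 1273 + 67 = 1340
21st: 1340 + 67 = 1407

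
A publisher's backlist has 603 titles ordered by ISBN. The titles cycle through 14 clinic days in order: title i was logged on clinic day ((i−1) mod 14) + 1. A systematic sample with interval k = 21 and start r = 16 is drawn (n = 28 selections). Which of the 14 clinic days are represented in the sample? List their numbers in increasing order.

Consecutive selections differ by k = 21, so their clinic day numbers differ by 21 mod 14 = 7.
gcd(21, 14) = 7, so the sample visits 14/7 = 2 distinct residues mod 14.
Start 16 is clinic day 2; the clinic days hit are 2, 9.

2, 9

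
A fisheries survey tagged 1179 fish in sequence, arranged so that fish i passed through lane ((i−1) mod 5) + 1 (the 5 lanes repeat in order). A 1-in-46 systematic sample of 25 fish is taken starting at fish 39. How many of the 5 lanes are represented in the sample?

5

Consecutive selections differ by k = 46, so their lane numbers differ by 46 mod 5 = 1.
gcd(46, 5) = 1, so the sample visits 5/1 = 5 distinct residues mod 5.
Start 39 is lane 4; the lanes hit are 1, 2, 3, 4, 5.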